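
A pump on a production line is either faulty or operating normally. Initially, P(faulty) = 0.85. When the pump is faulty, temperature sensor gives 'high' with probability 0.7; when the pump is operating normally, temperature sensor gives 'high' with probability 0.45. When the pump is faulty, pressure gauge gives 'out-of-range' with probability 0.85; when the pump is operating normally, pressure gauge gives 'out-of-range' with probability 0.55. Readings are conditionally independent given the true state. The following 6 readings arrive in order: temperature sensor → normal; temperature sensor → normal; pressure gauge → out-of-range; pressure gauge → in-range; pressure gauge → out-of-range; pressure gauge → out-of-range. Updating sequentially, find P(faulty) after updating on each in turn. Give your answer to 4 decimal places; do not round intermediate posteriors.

0.6747

After temperature sensor='normal': P(faulty) = 0.3·0.8500 / (0.3·0.8500 + 0.55·0.1500) ≈ 0.7556
After temperature sensor='normal': P(faulty) = 0.3·0.7556 / (0.3·0.7556 + 0.55·0.2444) ≈ 0.6277
After pressure gauge='out-of-range': P(faulty) = 0.85·0.6277 / (0.85·0.6277 + 0.55·0.3723) ≈ 0.7227
After pressure gauge='in-range': P(faulty) = 0.15·0.7227 / (0.15·0.7227 + 0.45·0.2773) ≈ 0.4648
After pressure gauge='out-of-range': P(faulty) = 0.85·0.4648 / (0.85·0.4648 + 0.55·0.5352) ≈ 0.5731
After pressure gauge='out-of-range': P(faulty) = 0.85·0.5731 / (0.85·0.5731 + 0.55·0.4269) ≈ 0.6747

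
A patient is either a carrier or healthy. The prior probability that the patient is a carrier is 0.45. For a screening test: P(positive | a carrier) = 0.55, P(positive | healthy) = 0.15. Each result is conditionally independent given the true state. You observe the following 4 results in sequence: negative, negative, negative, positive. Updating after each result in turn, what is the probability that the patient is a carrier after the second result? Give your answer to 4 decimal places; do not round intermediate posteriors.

After 'negative': P(carrier) = 0.45·0.4500 / (0.45·0.4500 + 0.85·0.5500) ≈ 0.3022
After 'negative': P(carrier) = 0.45·0.3022 / (0.45·0.3022 + 0.85·0.6978) ≈ 0.1865

0.1865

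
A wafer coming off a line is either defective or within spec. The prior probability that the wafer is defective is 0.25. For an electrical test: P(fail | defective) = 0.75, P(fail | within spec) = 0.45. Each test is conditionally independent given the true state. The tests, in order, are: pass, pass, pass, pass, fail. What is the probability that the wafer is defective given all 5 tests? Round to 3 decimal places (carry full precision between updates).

After 'pass': P(defective) = 0.25·0.2500 / (0.25·0.2500 + 0.55·0.7500) ≈ 0.1316
After 'pass': P(defective) = 0.25·0.1316 / (0.25·0.1316 + 0.55·0.8684) ≈ 0.0644
After 'pass': P(defective) = 0.25·0.0644 / (0.25·0.0644 + 0.55·0.9356) ≈ 0.0304
After 'pass': P(defective) = 0.25·0.0304 / (0.25·0.0304 + 0.55·0.9696) ≈ 0.0140
After 'fail': P(defective) = 0.75·0.0140 / (0.75·0.0140 + 0.45·0.9860) ≈ 0.0232

0.023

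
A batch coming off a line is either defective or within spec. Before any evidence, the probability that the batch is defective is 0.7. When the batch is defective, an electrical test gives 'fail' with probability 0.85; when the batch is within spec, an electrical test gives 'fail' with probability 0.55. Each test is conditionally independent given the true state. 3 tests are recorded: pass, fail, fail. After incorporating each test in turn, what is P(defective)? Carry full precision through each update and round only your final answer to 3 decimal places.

Apply Bayes' rule sequentially, carrying P(defective) forward.
After 'pass': P(defective) = 0.15·0.7000 / (0.15·0.7000 + 0.45·0.3000) ≈ 0.4375
After 'fail': P(defective) = 0.85·0.4375 / (0.85·0.4375 + 0.55·0.5625) ≈ 0.5459
After 'fail': P(defective) = 0.85·0.5459 / (0.85·0.5459 + 0.55·0.4541) ≈ 0.6501

0.650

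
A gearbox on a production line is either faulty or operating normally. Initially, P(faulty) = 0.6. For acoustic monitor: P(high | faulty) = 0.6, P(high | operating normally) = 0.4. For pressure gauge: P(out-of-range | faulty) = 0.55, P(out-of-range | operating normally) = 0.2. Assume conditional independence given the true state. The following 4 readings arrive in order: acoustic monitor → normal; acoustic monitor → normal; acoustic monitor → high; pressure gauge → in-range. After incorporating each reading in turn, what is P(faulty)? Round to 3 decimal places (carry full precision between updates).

After acoustic monitor='normal': P(faulty) = 0.4·0.6000 / (0.4·0.6000 + 0.6·0.4000) ≈ 0.5000
After acoustic monitor='normal': P(faulty) = 0.4·0.5000 / (0.4·0.5000 + 0.6·0.5000) ≈ 0.4000
After acoustic monitor='high': P(faulty) = 0.6·0.4000 / (0.6·0.4000 + 0.4·0.6000) ≈ 0.5000
After pressure gauge='in-range': P(faulty) = 0.45·0.5000 / (0.45·0.5000 + 0.8·0.5000) ≈ 0.3600

0.360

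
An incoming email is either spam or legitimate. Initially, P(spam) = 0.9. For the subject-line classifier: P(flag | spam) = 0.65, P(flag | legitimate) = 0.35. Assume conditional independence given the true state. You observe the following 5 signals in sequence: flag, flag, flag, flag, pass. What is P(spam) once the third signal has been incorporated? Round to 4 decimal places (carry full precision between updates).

0.9829

After 'flag': P(spam) = 0.65·0.9000 / (0.65·0.9000 + 0.35·0.1000) ≈ 0.9435
After 'flag': P(spam) = 0.65·0.9435 / (0.65·0.9435 + 0.35·0.0565) ≈ 0.9688
After 'flag': P(spam) = 0.65·0.9688 / (0.65·0.9688 + 0.35·0.0312) ≈ 0.9829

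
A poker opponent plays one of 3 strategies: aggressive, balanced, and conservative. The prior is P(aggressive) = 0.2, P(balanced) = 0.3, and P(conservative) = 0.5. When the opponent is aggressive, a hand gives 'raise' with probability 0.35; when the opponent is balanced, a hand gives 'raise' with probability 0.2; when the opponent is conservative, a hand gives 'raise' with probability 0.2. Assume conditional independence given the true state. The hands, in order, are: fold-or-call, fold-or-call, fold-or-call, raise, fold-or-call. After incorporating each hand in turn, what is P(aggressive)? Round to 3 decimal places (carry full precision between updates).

0.160

After 'fold-or-call': normaliser = 0.65·0.2000 + 0.8·0.3000 + 0.8·0.5000; P(aggressive) ≈ 0.1688, P(balanced) ≈ 0.3117, P(conservative) ≈ 0.5195
After 'fold-or-call': normaliser = 0.65·0.1688 + 0.8·0.3117 + 0.8·0.5195; P(aggressive) ≈ 0.1417, P(balanced) ≈ 0.3219, P(conservative) ≈ 0.5365
After 'fold-or-call': normaliser = 0.65·0.1417 + 0.8·0.3219 + 0.8·0.5365; P(aggressive) ≈ 0.1182, P(balanced) ≈ 0.3307, P(conservative) ≈ 0.5511
After 'raise': normaliser = 0.35·0.1182 + 0.2·0.3307 + 0.2·0.5511; P(aggressive) ≈ 0.1901, P(balanced) ≈ 0.3037, P(conservative) ≈ 0.5062
After 'fold-or-call': normaliser = 0.65·0.1901 + 0.8·0.3037 + 0.8·0.5062; P(aggressive) ≈ 0.1601, P(balanced) ≈ 0.3149, P(conservative) ≈ 0.5249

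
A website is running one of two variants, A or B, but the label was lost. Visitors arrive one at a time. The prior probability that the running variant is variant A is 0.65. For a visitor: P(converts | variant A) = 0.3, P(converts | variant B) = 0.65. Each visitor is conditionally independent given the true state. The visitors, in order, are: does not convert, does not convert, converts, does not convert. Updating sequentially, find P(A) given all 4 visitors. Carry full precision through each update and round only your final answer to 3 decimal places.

0.873

After 'does not convert': P(A) = 0.7·0.6500 / (0.7·0.6500 + 0.35·0.3500) ≈ 0.7879
After 'does not convert': P(A) = 0.7·0.7879 / (0.7·0.7879 + 0.35·0.2121) ≈ 0.8814
After 'converts': P(A) = 0.3·0.8814 / (0.3·0.8814 + 0.65·0.1186) ≈ 0.7742
After 'does not convert': P(A) = 0.7·0.7742 / (0.7·0.7742 + 0.35·0.2258) ≈ 0.8727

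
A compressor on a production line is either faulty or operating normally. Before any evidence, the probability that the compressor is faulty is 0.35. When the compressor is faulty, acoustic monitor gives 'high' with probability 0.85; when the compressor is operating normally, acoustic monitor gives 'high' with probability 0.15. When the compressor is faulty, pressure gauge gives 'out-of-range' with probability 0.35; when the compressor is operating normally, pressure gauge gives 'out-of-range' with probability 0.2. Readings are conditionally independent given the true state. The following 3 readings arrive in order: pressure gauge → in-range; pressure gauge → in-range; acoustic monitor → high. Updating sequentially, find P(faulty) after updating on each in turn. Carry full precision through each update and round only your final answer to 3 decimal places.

0.668

After pressure gauge='in-range': P(faulty) = 0.65·0.3500 / (0.65·0.3500 + 0.8·0.6500) ≈ 0.3043
After pressure gauge='in-range': P(faulty) = 0.65·0.3043 / (0.65·0.3043 + 0.8·0.6957) ≈ 0.2622
After acoustic monitor='high': P(faulty) = 0.85·0.2622 / (0.85·0.2622 + 0.15·0.7378) ≈ 0.6683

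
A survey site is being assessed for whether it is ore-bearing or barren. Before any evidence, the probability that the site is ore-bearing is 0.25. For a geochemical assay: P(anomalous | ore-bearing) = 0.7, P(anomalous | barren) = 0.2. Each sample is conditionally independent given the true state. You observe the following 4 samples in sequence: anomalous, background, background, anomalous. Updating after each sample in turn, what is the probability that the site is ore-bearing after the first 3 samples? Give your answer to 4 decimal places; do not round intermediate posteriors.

0.1409

After 'anomalous': P(ore) = 0.7·0.2500 / (0.7·0.2500 + 0.2·0.7500) ≈ 0.5385
After 'background': P(ore) = 0.3·0.5385 / (0.3·0.5385 + 0.8·0.4615) ≈ 0.3043
After 'background': P(ore) = 0.3·0.3043 / (0.3·0.3043 + 0.8·0.6957) ≈ 0.1409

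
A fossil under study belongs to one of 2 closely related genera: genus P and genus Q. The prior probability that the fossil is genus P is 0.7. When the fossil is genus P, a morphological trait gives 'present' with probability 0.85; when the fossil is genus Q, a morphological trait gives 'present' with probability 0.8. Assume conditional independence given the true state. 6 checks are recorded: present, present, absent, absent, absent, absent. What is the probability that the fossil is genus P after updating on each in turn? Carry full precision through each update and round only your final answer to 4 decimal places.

After 'present': P(genus P) = 0.85·0.7000 / (0.85·0.7000 + 0.8·0.3000) ≈ 0.7126
After 'present': P(genus P) = 0.85·0.7126 / (0.85·0.7126 + 0.8·0.2874) ≈ 0.7248
After 'absent': P(genus P) = 0.15·0.7248 / (0.15·0.7248 + 0.2·0.2752) ≈ 0.6639
After 'absent': P(genus P) = 0.15·0.6639 / (0.15·0.6639 + 0.2·0.3361) ≈ 0.5970
After 'absent': P(genus P) = 0.15·0.5970 / (0.15·0.5970 + 0.2·0.4030) ≈ 0.5264
After 'absent': P(genus P) = 0.15·0.5264 / (0.15·0.5264 + 0.2·0.4736) ≈ 0.4546

0.4546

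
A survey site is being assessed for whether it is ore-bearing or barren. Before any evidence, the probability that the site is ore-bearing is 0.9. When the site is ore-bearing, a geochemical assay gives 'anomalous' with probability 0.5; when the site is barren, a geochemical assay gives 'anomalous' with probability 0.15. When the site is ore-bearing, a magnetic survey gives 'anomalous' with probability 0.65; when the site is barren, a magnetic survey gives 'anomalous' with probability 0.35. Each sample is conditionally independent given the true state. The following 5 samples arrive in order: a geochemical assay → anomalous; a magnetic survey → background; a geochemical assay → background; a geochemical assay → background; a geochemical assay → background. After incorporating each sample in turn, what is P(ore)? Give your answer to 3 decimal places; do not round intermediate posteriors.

After a geochemical assay='anomalous': P(ore) = 0.5·0.9000 / (0.5·0.9000 + 0.15·0.1000) ≈ 0.9677
After a magnetic survey='background': P(ore) = 0.35·0.9677 / (0.35·0.9677 + 0.65·0.0323) ≈ 0.9417
After a geochemical assay='background': P(ore) = 0.5·0.9417 / (0.5·0.9417 + 0.85·0.0583) ≈ 0.9048
After a geochemical assay='background': P(ore) = 0.5·0.9048 / (0.5·0.9048 + 0.85·0.0952) ≈ 0.8482
After a geochemical assay='background': P(ore) = 0.5·0.8482 / (0.5·0.8482 + 0.85·0.1518) ≈ 0.7668

0.767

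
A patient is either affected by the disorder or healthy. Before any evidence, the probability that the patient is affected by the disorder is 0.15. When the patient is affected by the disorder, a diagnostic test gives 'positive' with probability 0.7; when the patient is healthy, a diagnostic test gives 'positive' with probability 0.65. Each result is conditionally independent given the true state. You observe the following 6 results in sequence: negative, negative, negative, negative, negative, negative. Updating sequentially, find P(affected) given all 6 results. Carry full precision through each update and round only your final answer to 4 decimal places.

After 'negative': P(affected) = 0.3·0.1500 / (0.3·0.1500 + 0.35·0.8500) ≈ 0.1314
After 'negative': P(affected) = 0.3·0.1314 / (0.3·0.1314 + 0.35·0.8686) ≈ 0.1148
After 'negative': P(affected) = 0.3·0.1148 / (0.3·0.1148 + 0.35·0.8852) ≈ 0.1000
After 'negative': P(affected) = 0.3·0.1000 / (0.3·0.1000 + 0.35·0.9000) ≈ 0.0870
After 'negative': P(affected) = 0.3·0.0870 / (0.3·0.0870 + 0.35·0.9130) ≈ 0.0755
After 'negative': P(affected) = 0.3·0.0755 / (0.3·0.0755 + 0.35·0.9245) ≈ 0.0654

0.0654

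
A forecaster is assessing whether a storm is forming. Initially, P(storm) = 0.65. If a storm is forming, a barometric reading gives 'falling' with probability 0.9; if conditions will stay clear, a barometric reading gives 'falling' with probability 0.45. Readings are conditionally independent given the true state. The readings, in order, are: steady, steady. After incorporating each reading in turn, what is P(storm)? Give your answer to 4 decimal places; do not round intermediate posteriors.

After 'steady': P(storm) = 0.1·0.6500 / (0.1·0.6500 + 0.55·0.3500) ≈ 0.2524
After 'steady': P(storm) = 0.1·0.2524 / (0.1·0.2524 + 0.55·0.7476) ≈ 0.0578

0.0578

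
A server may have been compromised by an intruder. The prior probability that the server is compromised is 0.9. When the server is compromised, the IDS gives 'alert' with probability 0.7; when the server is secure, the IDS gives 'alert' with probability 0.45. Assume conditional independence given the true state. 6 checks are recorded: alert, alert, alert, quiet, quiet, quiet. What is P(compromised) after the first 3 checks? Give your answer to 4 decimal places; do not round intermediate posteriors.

0.9713

After 'alert': P(compromised) = 0.7·0.9000 / (0.7·0.9000 + 0.45·0.1000) ≈ 0.9333
After 'alert': P(compromised) = 0.7·0.9333 / (0.7·0.9333 + 0.45·0.0667) ≈ 0.9561
After 'alert': P(compromised) = 0.7·0.9561 / (0.7·0.9561 + 0.45·0.0439) ≈ 0.9713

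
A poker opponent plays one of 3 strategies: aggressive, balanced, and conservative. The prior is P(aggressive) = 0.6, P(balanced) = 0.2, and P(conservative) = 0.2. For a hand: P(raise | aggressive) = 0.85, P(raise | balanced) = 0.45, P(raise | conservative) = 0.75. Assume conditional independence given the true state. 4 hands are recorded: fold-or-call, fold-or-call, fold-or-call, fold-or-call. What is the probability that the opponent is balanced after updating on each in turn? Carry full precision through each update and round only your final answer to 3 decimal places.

0.944

After 'fold-or-call': normaliser = 0.15·0.6000 + 0.55·0.2000 + 0.25·0.2000; P(aggressive) ≈ 0.3600, P(balanced) ≈ 0.4400, P(conservative) ≈ 0.2000
After 'fold-or-call': normaliser = 0.15·0.3600 + 0.55·0.4400 + 0.25·0.2000; P(aggressive) ≈ 0.1561, P(balanced) ≈ 0.6994, P(conservative) ≈ 0.1445
After 'fold-or-call': normaliser = 0.15·0.1561 + 0.55·0.6994 + 0.25·0.1445; P(aggressive) ≈ 0.0527, P(balanced) ≈ 0.8660, P(conservative) ≈ 0.0813
After 'fold-or-call': normaliser = 0.15·0.0527 + 0.55·0.8660 + 0.25·0.0813; P(aggressive) ≈ 0.0157, P(balanced) ≈ 0.9440, P(conservative) ≈ 0.0403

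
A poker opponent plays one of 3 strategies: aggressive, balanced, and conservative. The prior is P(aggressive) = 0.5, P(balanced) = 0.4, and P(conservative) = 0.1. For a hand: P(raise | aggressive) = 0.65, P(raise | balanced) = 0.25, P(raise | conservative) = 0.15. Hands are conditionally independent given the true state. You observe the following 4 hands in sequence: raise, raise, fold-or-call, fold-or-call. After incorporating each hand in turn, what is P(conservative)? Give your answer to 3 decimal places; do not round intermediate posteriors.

0.039

After 'raise': normaliser = 0.65·0.5000 + 0.25·0.4000 + 0.15·0.1000; P(aggressive) ≈ 0.7386, P(balanced) ≈ 0.2273, P(conservative) ≈ 0.0341
After 'raise': normaliser = 0.65·0.7386 + 0.25·0.2273 + 0.15·0.0341; P(aggressive) ≈ 0.8857, P(balanced) ≈ 0.1048, P(conservative) ≈ 0.0094
After 'fold-or-call': normaliser = 0.35·0.8857 + 0.75·0.1048 + 0.85·0.0094; P(aggressive) ≈ 0.7816, P(balanced) ≈ 0.1982, P(conservative) ≈ 0.0202
After 'fold-or-call': normaliser = 0.35·0.7816 + 0.75·0.1982 + 0.85·0.0202; P(aggressive) ≈ 0.6226, P(balanced) ≈ 0.3383, P(conservative) ≈ 0.0391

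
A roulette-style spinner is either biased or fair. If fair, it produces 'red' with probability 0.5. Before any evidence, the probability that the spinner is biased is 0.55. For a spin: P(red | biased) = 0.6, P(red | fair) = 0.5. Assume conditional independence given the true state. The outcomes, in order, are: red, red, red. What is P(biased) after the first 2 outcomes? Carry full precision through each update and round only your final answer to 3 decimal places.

0.638

After 'red': P(biased) = 0.6·0.5500 / (0.6·0.5500 + 0.5·0.4500) ≈ 0.5946
After 'red': P(biased) = 0.6·0.5946 / (0.6·0.5946 + 0.5·0.4054) ≈ 0.6377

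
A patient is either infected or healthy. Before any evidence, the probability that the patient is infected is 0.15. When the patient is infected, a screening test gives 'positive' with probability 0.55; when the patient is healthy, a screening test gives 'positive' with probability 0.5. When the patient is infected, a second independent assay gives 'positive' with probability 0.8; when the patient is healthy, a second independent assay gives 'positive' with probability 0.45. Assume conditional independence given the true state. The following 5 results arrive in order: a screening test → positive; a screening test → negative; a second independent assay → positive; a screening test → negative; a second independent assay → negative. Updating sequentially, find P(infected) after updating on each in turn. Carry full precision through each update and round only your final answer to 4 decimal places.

After a screening test='positive': P(infected) = 0.55·0.1500 / (0.55·0.1500 + 0.5·0.8500) ≈ 0.1626
After a screening test='negative': P(infected) = 0.45·0.1626 / (0.45·0.1626 + 0.5·0.8374) ≈ 0.1487
After a second independent assay='positive': P(infected) = 0.8·0.1487 / (0.8·0.1487 + 0.45·0.8513) ≈ 0.2370
After a screening test='negative': P(infected) = 0.45·0.2370 / (0.45·0.2370 + 0.5·0.7630) ≈ 0.2185
After a second independent assay='negative': P(infected) = 0.2·0.2185 / (0.2·0.2185 + 0.55·0.7815) ≈ 0.0923

0.0923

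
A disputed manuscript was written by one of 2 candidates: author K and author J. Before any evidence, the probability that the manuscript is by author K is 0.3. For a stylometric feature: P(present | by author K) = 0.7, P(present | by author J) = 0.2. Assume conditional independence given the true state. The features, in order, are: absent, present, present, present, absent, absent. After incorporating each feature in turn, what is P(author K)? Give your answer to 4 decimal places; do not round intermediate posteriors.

Each posterior becomes the prior for the next update.
After 'absent': P(author K) = 0.3·0.3000 / (0.3·0.3000 + 0.8·0.7000) ≈ 0.1385
After 'present': P(author K) = 0.7·0.1385 / (0.7·0.1385 + 0.2·0.8615) ≈ 0.3600
After 'present': P(author K) = 0.7·0.3600 / (0.7·0.3600 + 0.2·0.6400) ≈ 0.6632
After 'present': P(author K) = 0.7·0.6632 / (0.7·0.6632 + 0.2·0.3368) ≈ 0.8733
After 'absent': P(author K) = 0.3·0.8733 / (0.3·0.8733 + 0.8·0.1267) ≈ 0.7210
After 'absent': P(author K) = 0.3·0.7210 / (0.3·0.7210 + 0.8·0.2790) ≈ 0.4921

0.4921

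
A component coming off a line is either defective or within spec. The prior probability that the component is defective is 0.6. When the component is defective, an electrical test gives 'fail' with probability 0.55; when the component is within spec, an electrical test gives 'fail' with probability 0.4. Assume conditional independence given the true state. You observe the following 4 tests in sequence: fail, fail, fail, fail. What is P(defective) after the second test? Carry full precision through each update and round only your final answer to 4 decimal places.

0.7393

After 'fail': P(defective) = 0.55·0.6000 / (0.55·0.6000 + 0.4·0.4000) ≈ 0.6735
After 'fail': P(defective) = 0.55·0.6735 / (0.55·0.6735 + 0.4·0.3265) ≈ 0.7393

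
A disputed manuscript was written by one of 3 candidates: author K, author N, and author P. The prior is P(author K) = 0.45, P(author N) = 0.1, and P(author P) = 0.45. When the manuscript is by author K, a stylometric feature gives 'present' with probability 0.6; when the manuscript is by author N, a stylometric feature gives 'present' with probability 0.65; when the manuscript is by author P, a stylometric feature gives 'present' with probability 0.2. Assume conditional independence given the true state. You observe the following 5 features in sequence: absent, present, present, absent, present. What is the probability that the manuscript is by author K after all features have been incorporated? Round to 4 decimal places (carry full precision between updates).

After 'absent': normaliser = 0.4·0.4500 + 0.35·0.1000 + 0.8·0.4500; P(author K) ≈ 0.3130, P(author N) ≈ 0.0609, P(author P) ≈ 0.6261
After 'present': normaliser = 0.6·0.3130 + 0.65·0.0609 + 0.2·0.6261; P(author K) ≈ 0.5327, P(author N) ≈ 0.1122, P(author P) ≈ 0.3551
After 'present': normaliser = 0.6·0.5327 + 0.65·0.1122 + 0.2·0.3551; P(author K) ≈ 0.6895, P(author N) ≈ 0.1573, P(author P) ≈ 0.1532
After 'absent': normaliser = 0.4·0.6895 + 0.35·0.1573 + 0.8·0.1532; P(author K) ≈ 0.6082, P(author N) ≈ 0.1214, P(author P) ≈ 0.2703
After 'present': normaliser = 0.6·0.6082 + 0.65·0.1214 + 0.2·0.2703; P(author K) ≈ 0.7329, P(author N) ≈ 0.1585, P(author P) ≈ 0.1086

0.7329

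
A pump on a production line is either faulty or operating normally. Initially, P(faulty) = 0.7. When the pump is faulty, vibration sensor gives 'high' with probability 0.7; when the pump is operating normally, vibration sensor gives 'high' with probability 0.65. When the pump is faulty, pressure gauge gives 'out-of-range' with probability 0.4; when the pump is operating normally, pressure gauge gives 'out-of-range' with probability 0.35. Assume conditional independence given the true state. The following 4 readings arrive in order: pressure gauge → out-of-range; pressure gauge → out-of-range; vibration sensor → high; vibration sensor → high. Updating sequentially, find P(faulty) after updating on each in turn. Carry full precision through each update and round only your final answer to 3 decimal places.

Each posterior becomes the prior for the next update.
After pressure gauge='out-of-range': P(faulty) = 0.4·0.7000 / (0.4·0.7000 + 0.35·0.3000) ≈ 0.7273
After pressure gauge='out-of-range': P(faulty) = 0.4·0.7273 / (0.4·0.7273 + 0.35·0.2727) ≈ 0.7529
After vibration sensor='high': P(faulty) = 0.7·0.7529 / (0.7·0.7529 + 0.65·0.2471) ≈ 0.7665
After vibration sensor='high': P(faulty) = 0.7·0.7665 / (0.7·0.7665 + 0.65·0.2335) ≈ 0.7795

0.779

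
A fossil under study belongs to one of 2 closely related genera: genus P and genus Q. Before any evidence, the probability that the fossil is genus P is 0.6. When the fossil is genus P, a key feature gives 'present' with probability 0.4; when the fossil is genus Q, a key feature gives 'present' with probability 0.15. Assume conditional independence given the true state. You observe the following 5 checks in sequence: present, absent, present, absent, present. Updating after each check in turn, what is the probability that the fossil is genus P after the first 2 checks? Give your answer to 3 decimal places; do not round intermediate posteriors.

0.738

After 'present': P(genus P) = 0.4·0.6000 / (0.4·0.6000 + 0.15·0.4000) ≈ 0.8000
After 'absent': P(genus P) = 0.6·0.8000 / (0.6·0.8000 + 0.85·0.2000) ≈ 0.7385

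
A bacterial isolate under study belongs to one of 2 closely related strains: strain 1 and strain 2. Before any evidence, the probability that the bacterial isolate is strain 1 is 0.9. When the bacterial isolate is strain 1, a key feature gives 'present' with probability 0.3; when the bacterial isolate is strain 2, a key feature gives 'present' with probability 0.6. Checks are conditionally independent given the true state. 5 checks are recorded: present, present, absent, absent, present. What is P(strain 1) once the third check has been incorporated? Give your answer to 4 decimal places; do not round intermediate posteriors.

After 'present': P(strain 1) = 0.3·0.9000 / (0.3·0.9000 + 0.6·0.1000) ≈ 0.8182
After 'present': P(strain 1) = 0.3·0.8182 / (0.3·0.8182 + 0.6·0.1818) ≈ 0.6923
After 'absent': P(strain 1) = 0.7·0.6923 / (0.7·0.6923 + 0.4·0.3077) ≈ 0.7975

0.7975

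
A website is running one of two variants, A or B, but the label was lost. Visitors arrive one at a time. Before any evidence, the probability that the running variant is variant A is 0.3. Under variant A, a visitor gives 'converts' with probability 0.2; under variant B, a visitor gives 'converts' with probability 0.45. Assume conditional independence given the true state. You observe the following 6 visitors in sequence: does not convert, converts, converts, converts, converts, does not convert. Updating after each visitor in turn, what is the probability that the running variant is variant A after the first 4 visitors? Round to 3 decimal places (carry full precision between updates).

After 'does not convert': P(A) = 0.8·0.3000 / (0.8·0.3000 + 0.55·0.7000) ≈ 0.3840
After 'converts': P(A) = 0.2·0.3840 / (0.2·0.3840 + 0.45·0.6160) ≈ 0.2169
After 'converts': P(A) = 0.2·0.2169 / (0.2·0.2169 + 0.45·0.7831) ≈ 0.1096
After 'converts': P(A) = 0.2·0.1096 / (0.2·0.1096 + 0.45·0.8904) ≈ 0.0519

0.052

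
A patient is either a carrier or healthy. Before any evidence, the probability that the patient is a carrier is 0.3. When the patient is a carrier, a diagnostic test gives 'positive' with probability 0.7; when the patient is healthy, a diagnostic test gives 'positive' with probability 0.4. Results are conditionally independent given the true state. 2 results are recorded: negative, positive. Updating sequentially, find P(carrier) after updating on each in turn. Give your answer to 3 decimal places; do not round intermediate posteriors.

Each posterior becomes the prior for the next update.
After 'negative': P(carrier) = 0.3·0.3000 / (0.3·0.3000 + 0.6·0.7000) ≈ 0.1765
After 'positive': P(carrier) = 0.7·0.1765 / (0.7·0.1765 + 0.4·0.8235) ≈ 0.2727

0.273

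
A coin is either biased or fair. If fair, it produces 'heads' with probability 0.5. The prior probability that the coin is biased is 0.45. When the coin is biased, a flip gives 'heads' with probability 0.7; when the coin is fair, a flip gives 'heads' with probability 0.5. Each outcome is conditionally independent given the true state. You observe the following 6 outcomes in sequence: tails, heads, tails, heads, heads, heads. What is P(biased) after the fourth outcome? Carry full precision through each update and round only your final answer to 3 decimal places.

0.366

Each posterior becomes the prior for the next update.
After 'tails': P(biased) = 0.3·0.4500 / (0.3·0.4500 + 0.5·0.5500) ≈ 0.3293
After 'heads': P(biased) = 0.7·0.3293 / (0.7·0.3293 + 0.5·0.6707) ≈ 0.4073
After 'tails': P(biased) = 0.3·0.4073 / (0.3·0.4073 + 0.5·0.5927) ≈ 0.2920
After 'heads': P(biased) = 0.7·0.2920 / (0.7·0.2920 + 0.5·0.7080) ≈ 0.3660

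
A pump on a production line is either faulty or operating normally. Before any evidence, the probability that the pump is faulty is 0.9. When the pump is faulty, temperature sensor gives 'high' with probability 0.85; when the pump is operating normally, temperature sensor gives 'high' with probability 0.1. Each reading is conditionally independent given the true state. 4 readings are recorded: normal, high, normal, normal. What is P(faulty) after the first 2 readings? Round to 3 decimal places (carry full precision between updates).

After 'normal': P(faulty) = 0.15·0.9000 / (0.15·0.9000 + 0.9·0.1000) ≈ 0.6000
After 'high': P(faulty) = 0.85·0.6000 / (0.85·0.6000 + 0.1·0.4000) ≈ 0.9273

0.927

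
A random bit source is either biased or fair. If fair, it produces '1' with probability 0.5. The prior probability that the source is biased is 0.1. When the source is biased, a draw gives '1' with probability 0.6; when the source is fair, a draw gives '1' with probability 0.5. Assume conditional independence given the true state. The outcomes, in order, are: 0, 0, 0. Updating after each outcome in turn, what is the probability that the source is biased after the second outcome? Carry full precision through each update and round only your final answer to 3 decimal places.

After '0': P(biased) = 0.4·0.1000 / (0.4·0.1000 + 0.5·0.9000) ≈ 0.0816
After '0': P(biased) = 0.4·0.0816 / (0.4·0.0816 + 0.5·0.9184) ≈ 0.0664

0.066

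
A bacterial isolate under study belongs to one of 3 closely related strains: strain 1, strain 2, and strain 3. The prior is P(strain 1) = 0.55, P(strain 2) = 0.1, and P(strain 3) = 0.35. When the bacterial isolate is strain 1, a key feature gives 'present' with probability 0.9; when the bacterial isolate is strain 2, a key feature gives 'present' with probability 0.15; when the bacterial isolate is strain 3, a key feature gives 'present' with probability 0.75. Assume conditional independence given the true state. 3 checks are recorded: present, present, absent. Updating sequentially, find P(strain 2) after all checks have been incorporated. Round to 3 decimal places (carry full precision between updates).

After 'present': normaliser = 0.9·0.5500 + 0.15·0.1000 + 0.75·0.3500; P(strain 1) ≈ 0.6408, P(strain 2) ≈ 0.0194, P(strain 3) ≈ 0.3398
After 'present': normaliser = 0.9·0.6408 + 0.15·0.0194 + 0.75·0.3398; P(strain 1) ≈ 0.6911, P(strain 2) ≈ 0.0035, P(strain 3) ≈ 0.3054
After 'absent': normaliser = 0.1·0.6911 + 0.85·0.0035 + 0.25·0.3054; P(strain 1) ≈ 0.4656, P(strain 2) ≈ 0.0200, P(strain 3) ≈ 0.5144

0.020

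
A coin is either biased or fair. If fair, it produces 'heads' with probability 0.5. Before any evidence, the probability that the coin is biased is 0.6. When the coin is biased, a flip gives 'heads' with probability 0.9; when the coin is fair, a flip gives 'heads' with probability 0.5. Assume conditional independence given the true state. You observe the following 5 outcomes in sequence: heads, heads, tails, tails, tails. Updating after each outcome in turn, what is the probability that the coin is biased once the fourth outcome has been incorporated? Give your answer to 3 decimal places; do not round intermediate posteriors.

Apply Bayes' rule sequentially, carrying P(biased) forward.
After 'heads': P(biased) = 0.9·0.6000 / (0.9·0.6000 + 0.5·0.4000) ≈ 0.7297
After 'heads': P(biased) = 0.9·0.7297 / (0.9·0.7297 + 0.5·0.2703) ≈ 0.8294
After 'tails': P(biased) = 0.1·0.8294 / (0.1·0.8294 + 0.5·0.1706) ≈ 0.4929
After 'tails': P(biased) = 0.1·0.4929 / (0.1·0.4929 + 0.5·0.5071) ≈ 0.1628

0.163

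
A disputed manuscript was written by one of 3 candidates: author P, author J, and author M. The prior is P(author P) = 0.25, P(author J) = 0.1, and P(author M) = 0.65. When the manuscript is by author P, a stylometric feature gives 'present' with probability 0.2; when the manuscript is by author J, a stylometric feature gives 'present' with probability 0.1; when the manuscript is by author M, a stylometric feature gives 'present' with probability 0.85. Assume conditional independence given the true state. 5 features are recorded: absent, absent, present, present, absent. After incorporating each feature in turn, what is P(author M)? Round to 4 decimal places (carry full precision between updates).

After 'absent': normaliser = 0.8·0.2500 + 0.9·0.1000 + 0.15·0.6500; P(author P) ≈ 0.5161, P(author J) ≈ 0.2323, P(author M) ≈ 0.2516
After 'absent': normaliser = 0.8·0.5161 + 0.9·0.2323 + 0.15·0.2516; P(author P) ≈ 0.6259, P(author J) ≈ 0.3169, P(author M) ≈ 0.0572
After 'present': normaliser = 0.2·0.6259 + 0.1·0.3169 + 0.85·0.0572; P(author P) ≈ 0.6092, P(author J) ≈ 0.1542, P(author M) ≈ 0.2366
After 'present': normaliser = 0.2·0.6092 + 0.1·0.1542 + 0.85·0.2366; P(author P) ≈ 0.3600, P(author J) ≈ 0.0456, P(author M) ≈ 0.5944
After 'absent': normaliser = 0.8·0.3600 + 0.9·0.0456 + 0.15·0.5944; P(author P) ≈ 0.6887, P(author J) ≈ 0.0981, P(author M) ≈ 0.2132

0.2132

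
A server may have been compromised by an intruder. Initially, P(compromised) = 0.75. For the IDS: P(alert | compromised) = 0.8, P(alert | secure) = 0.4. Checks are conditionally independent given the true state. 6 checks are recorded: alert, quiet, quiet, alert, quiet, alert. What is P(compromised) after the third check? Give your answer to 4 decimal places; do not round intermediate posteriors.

0.4000

Apply Bayes' rule sequentially, carrying P(compromised) forward.
After 'alert': P(compromised) = 0.8·0.7500 / (0.8·0.7500 + 0.4·0.2500) ≈ 0.8571
After 'quiet': P(compromised) = 0.2·0.8571 / (0.2·0.8571 + 0.6·0.1429) ≈ 0.6667
After 'quiet': P(compromised) = 0.2·0.6667 / (0.2·0.6667 + 0.6·0.3333) ≈ 0.4000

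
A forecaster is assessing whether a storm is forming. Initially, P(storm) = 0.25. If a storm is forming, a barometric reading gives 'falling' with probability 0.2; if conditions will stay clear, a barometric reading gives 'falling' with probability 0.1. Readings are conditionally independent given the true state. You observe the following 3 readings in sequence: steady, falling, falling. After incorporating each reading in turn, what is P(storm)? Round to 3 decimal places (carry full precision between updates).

0.542

After 'steady': P(storm) = 0.8·0.2500 / (0.8·0.2500 + 0.9·0.7500) ≈ 0.2286
After 'falling': P(storm) = 0.2·0.2286 / (0.2·0.2286 + 0.1·0.7714) ≈ 0.3721
After 'falling': P(storm) = 0.2·0.3721 / (0.2·0.3721 + 0.1·0.6279) ≈ 0.5424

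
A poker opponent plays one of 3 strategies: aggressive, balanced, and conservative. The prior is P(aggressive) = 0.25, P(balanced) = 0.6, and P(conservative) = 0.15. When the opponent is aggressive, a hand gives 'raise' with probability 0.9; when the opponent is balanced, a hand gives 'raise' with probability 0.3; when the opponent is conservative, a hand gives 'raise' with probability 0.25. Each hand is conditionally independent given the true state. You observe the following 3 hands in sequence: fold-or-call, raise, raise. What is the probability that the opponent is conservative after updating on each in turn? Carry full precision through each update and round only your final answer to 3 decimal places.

After 'fold-or-call': normaliser = 0.1·0.2500 + 0.7·0.6000 + 0.75·0.1500; P(aggressive) ≈ 0.0448, P(balanced) ≈ 0.7534, P(conservative) ≈ 0.2018
After 'raise': normaliser = 0.9·0.0448 + 0.3·0.7534 + 0.25·0.2018; P(aggressive) ≈ 0.1274, P(balanced) ≈ 0.7134, P(conservative) ≈ 0.1592
After 'raise': normaliser = 0.9·0.1274 + 0.3·0.7134 + 0.25·0.1592; P(aggressive) ≈ 0.3111, P(balanced) ≈ 0.5808, P(conservative) ≈ 0.1080

0.108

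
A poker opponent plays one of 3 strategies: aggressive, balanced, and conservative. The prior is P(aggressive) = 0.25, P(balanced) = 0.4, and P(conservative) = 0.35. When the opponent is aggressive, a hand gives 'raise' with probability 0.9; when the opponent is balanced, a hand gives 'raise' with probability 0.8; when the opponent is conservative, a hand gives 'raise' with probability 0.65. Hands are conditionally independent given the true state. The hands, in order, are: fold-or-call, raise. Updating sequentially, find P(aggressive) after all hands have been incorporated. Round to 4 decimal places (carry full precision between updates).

Each posterior becomes the prior for the next update.
After 'fold-or-call': normaliser = 0.1·0.2500 + 0.2·0.4000 + 0.35·0.3500; P(aggressive) ≈ 0.1099, P(balanced) ≈ 0.3516, P(conservative) ≈ 0.5385
After 'raise': normaliser = 0.9·0.1099 + 0.8·0.3516 + 0.65·0.5385; P(aggressive) ≈ 0.1354, P(balanced) ≈ 0.3853, P(conservative) ≈ 0.4793

0.1354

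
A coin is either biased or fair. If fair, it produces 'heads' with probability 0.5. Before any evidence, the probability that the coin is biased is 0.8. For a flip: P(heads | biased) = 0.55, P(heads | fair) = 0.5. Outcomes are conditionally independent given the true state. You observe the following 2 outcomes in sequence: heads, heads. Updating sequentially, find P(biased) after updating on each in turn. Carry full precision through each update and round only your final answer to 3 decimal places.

0.829

After 'heads': P(biased) = 0.55·0.8000 / (0.55·0.8000 + 0.5·0.2000) ≈ 0.8148
After 'heads': P(biased) = 0.55·0.8148 / (0.55·0.8148 + 0.5·0.1852) ≈ 0.8288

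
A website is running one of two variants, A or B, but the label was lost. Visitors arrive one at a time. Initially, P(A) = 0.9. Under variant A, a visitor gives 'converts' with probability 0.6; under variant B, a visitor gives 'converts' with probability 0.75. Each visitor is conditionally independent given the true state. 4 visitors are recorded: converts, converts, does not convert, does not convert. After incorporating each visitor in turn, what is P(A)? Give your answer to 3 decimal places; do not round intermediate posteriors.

0.936

Each posterior becomes the prior for the next update.
After 'converts': P(A) = 0.6·0.9000 / (0.6·0.9000 + 0.75·0.1000) ≈ 0.8780
After 'converts': P(A) = 0.6·0.8780 / (0.6·0.8780 + 0.75·0.1220) ≈ 0.8521
After 'does not convert': P(A) = 0.4·0.8521 / (0.4·0.8521 + 0.25·0.1479) ≈ 0.9021
After 'does not convert': P(A) = 0.4·0.9021 / (0.4·0.9021 + 0.25·0.0979) ≈ 0.9365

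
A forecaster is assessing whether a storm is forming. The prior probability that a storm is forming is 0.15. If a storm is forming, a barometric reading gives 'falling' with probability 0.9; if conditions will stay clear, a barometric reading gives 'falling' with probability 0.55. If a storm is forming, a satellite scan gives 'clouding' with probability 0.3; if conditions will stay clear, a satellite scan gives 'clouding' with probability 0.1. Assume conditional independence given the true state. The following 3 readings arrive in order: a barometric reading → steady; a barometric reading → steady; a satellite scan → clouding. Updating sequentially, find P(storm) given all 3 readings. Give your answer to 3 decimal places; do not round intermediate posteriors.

After a barometric reading='steady': P(storm) = 0.1·0.1500 / (0.1·0.1500 + 0.45·0.8500) ≈ 0.0377
After a barometric reading='steady': P(storm) = 0.1·0.0377 / (0.1·0.0377 + 0.45·0.9623) ≈ 0.0086
After a satellite scan='clouding': P(storm) = 0.3·0.0086 / (0.3·0.0086 + 0.1·0.9914) ≈ 0.0255

0.025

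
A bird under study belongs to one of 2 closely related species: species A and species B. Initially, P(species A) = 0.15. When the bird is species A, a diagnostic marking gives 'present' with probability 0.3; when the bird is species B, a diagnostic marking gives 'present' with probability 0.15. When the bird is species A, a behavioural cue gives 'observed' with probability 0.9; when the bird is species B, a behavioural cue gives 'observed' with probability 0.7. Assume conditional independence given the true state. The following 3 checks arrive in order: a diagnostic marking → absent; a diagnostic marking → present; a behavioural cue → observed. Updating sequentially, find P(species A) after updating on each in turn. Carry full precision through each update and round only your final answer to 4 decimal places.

0.2720

After a diagnostic marking='absent': P(species A) = 0.7·0.1500 / (0.7·0.1500 + 0.85·0.8500) ≈ 0.1269
After a diagnostic marking='present': P(species A) = 0.3·0.1269 / (0.3·0.1269 + 0.15·0.8731) ≈ 0.2252
After a behavioural cue='observed': P(species A) = 0.9·0.2252 / (0.9·0.2252 + 0.7·0.7748) ≈ 0.2720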